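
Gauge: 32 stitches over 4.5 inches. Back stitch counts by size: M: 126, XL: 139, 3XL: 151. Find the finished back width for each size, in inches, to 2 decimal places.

M 17.72 inches; XL 19.55 inches; 3XL 21.23 inches.

32/4.5 = 7.111 sts per in.
M: 126 / 7.111 = 17.719 → 17.72 in.
XL: 139 / 7.111 = 19.547 → 19.55 in.
3XL: 151 / 7.111 = 21.234 → 21.23 in.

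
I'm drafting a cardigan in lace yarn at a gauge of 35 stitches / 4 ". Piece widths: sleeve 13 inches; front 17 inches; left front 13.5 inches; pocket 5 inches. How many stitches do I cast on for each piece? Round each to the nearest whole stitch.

sleeve 114; front 149; left front 118; pocket 44.

Rate = 35/4 = 8.75 sts per in.
sleeve: 13 × 8.75 = 113.75 → 114.
front: 17 × 8.75 = 148.75 → 149.
left front: 13.5 × 8.75 = 118.12 → 118.
pocket: 5 × 8.75 = 43.75 → 44.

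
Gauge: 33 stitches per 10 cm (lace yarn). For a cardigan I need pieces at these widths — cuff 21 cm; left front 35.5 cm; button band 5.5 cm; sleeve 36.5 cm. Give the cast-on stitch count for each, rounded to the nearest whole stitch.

Rate = 33/10 = 3.3 sts per cm.
cuff: 21 × 3.3 = 69.30 → 69.
left front: 35.5 × 3.3 = 117.15 → 117.
button band: 5.5 × 3.3 = 18.15 → 18.
sleeve: 36.5 × 3.3 = 120.45 → 120.

cuff 69; left front 117; button band 18; sleeve 120.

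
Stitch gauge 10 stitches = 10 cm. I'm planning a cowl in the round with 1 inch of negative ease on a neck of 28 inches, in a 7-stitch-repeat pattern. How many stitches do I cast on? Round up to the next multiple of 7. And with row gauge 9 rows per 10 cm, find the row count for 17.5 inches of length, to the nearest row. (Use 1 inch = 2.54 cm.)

Cast on 70 stitches; work 40 rows.

Finished = 28 − 1 = 27 inches.
27 inches × 2.54 = 68.58 cm.
10/10 = 1 sts per cm; 68.58 × 1 = 68.58 sts.
Next multiple of 7 → 70.
17.5 inches = 44.45 cm; × 0.9 = 40.01 → 40 rows.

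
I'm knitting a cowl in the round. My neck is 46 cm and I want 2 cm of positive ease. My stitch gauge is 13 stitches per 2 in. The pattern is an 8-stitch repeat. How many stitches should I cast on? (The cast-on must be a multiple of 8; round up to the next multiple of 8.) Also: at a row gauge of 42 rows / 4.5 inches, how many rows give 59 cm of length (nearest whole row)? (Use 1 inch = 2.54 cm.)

Finished = 46 + 2 = 48 cm.
48 cm × 1/2.54 = 18.90 inches.
13/2 = 6.5 sts per in; 18.90 × 6.5 = 122.83 sts.
Next multiple of 8 → 128.
59 cm = 23.23 inches; × 9.333 = 216.80 → 217 rows.

Cast on 128 stitches; work 217 rows.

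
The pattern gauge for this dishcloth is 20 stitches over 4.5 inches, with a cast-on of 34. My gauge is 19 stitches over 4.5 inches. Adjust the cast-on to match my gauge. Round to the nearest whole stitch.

Scale factor = 19 / 20 = 0.950.
34 × 19 / 20 = 32.30 sts.
→ 32 sts.

CO 32 sts.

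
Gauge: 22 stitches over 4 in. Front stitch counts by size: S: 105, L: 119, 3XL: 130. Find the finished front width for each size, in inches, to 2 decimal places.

22/4 = 5.5 sts per in.
S: 105 / 5.5 = 19.091 → 19.09 in.
L: 119 / 5.5 = 21.636 → 21.64 in.
3XL: 130 / 5.5 = 23.636 → 23.64 in.

S 19.09 inches; L 21.64 inches; 3XL 23.64 inches.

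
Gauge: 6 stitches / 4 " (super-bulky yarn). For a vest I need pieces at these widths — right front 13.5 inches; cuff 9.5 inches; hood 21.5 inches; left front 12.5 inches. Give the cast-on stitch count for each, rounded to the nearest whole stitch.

right front 20; cuff 14; hood 32; left front 19.

Rate = 6/4 = 1.5 sts per in.
right front: 13.5 × 1.5 = 20.25 → 20.
cuff: 9.5 × 1.5 = 14.25 → 14.
hood: 21.5 × 1.5 = 32.25 → 32.
left front: 12.5 × 1.5 = 18.75 → 19.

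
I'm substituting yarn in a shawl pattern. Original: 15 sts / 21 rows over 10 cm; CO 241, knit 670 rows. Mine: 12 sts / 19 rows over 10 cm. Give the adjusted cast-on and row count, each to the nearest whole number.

Cast on 193 stitches; work 606 rows.

Stitches: 241 × 12/15 = 192.80 → 193.
Rows: 670 × 19/21 = 606.19 → 606.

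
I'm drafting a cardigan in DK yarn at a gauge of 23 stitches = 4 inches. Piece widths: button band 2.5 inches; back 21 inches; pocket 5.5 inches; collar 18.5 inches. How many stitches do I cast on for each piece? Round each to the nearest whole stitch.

button band 14; back 121; pocket 32; collar 106.

Rate = 23/4 = 5.75 sts per in.
button band: 2.5 × 5.75 = 14.38 → 14.
back: 21 × 5.75 = 120.75 → 121.
pocket: 5.5 × 5.75 = 31.62 → 32.
collar: 18.5 × 5.75 = 106.38 → 106.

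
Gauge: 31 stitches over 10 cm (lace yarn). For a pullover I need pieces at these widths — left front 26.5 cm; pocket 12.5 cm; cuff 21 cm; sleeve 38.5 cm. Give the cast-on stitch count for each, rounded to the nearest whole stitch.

left front 82; pocket 39; cuff 65; sleeve 119.

Rate = 31/10 = 3.1 sts per cm.
left front: 26.5 × 3.1 = 82.15 → 82.
pocket: 12.5 × 3.1 = 38.75 → 39.
cuff: 21 × 3.1 = 65.10 → 65.
sleeve: 38.5 × 3.1 = 119.35 → 119.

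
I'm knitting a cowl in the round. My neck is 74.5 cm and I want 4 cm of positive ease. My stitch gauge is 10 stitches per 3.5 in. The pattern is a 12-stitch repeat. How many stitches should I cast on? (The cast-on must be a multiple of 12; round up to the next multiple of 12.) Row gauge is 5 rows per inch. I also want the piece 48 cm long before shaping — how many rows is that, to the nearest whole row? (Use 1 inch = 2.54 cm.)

Cast on 96 stitches; work 94 rows.

Finished = 74.5 + 4 = 78.5 cm.
78.5 cm × 1/2.54 = 30.91 inches.
10/3.5 = 2.857 sts per in; 30.91 × 2.857 = 88.30 sts.
Next multiple of 12 → 96.
48 cm = 18.90 inches; × 5 = 94.49 → 94 rows.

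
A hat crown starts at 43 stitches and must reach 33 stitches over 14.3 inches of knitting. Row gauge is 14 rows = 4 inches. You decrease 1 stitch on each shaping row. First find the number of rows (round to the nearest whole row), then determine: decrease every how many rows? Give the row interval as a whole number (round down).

Rows = 14.3 × 3.5 = 50.1 → 50 rows.
Stitches to remove: 10 → 10 shaping rows (at 1 st each).
50 / 10 = 5.00 → every 5 rows.

Decrease every 5th row.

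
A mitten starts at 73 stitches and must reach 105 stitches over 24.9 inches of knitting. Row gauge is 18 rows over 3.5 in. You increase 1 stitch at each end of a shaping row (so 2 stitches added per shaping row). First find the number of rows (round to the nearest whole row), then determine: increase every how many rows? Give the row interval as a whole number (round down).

Increase every 8th row.

Rows = 24.9 × 5.143 = 128.1 → 128 rows.
Stitches to add: 32 → 16 shaping rows (at 2 st each).
128 / 16 = 8.00 → every 8 rows.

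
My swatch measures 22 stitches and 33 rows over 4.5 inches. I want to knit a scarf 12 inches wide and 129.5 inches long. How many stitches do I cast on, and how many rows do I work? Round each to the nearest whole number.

Cast on 59 stitches and work 950 rows.

Stitch gauge = 22/4.5 = 4.889 sts/in; 12 × 4.889 = 58.67 → 59 sts.
Row gauge = 33/4.5 = 7.333 rows/in; 129.5 × 7.333 = 949.67 → 950 rows.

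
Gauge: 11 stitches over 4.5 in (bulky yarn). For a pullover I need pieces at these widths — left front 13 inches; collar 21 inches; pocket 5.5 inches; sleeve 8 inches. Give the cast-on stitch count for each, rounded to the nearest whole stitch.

left front 32; collar 51; pocket 13; sleeve 20.

Rate = 11/4.5 = 2.444 sts per in.
left front: 13 × 2.444 = 31.78 → 32.
collar: 21 × 2.444 = 51.33 → 51.
pocket: 5.5 × 2.444 = 13.44 → 13.
sleeve: 8 × 2.444 = 19.56 → 20.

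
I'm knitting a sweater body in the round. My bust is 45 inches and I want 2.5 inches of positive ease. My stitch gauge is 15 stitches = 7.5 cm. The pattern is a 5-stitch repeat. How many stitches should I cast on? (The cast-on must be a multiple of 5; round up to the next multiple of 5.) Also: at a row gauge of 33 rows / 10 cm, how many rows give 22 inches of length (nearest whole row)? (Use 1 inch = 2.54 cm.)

Finished = 45 + 2.5 = 47.5 inches.
47.5 inches × 2.54 = 120.65 cm.
15/7.5 = 2 sts per cm; 120.65 × 2 = 241.30 sts.
Next multiple of 5 → 245.
22 inches = 55.88 cm; × 3.3 = 184.40 → 184 rows.

Cast on 245 stitches; work 184 rows.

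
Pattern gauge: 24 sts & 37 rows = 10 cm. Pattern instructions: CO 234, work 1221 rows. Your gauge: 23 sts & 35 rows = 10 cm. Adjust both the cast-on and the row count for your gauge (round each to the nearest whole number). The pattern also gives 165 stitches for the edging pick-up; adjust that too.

Stitches: 234 × 23/24 = 224.25 → 224.
Rows: 1221 × 35/37 = 1155.00 → 1155.
edging pick-up: 165 × 23/24 = 158.12 → 158.

Cast on 224 stitches; work 1155 rows; edging pick-up 158 stitches.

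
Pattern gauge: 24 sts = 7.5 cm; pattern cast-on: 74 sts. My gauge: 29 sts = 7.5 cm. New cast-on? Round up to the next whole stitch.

Scale factor = 29 / 24 = 1.208.
74 × 29 / 24 = 89.42 sts.
→ 90 sts.

CO 90 sts.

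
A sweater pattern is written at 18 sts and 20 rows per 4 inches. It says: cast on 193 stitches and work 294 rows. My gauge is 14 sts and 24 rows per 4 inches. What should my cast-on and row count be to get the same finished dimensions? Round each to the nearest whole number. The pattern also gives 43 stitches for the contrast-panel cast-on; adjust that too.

Stitches: 193 × 14/18 = 150.11 → 150.
Rows: 294 × 24/20 = 352.80 → 353.
contrast-panel cast-on: 43 × 14/18 = 33.44 → 33.

Cast on 150 stitches; work 353 rows; contrast-panel cast-on 33 stitches.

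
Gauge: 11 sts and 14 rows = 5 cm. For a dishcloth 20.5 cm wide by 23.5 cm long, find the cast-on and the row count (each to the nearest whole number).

Stitch gauge = 11/5 = 2.2 sts/cm; 20.5 × 2.2 = 45.10 → 45 sts.
Row gauge = 14/5 = 2.8 rows/cm; 23.5 × 2.8 = 65.80 → 66 rows.

Cast on 45 stitches and work 66 rows.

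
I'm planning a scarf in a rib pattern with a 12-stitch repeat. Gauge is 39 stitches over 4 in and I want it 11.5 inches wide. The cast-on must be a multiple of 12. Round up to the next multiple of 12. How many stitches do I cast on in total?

Cast on 120 stitches.

39 / 4 = 9.75 sts per inch.
11.5 × 9.75 = 112.12 sts.
Next multiple of 12: 120.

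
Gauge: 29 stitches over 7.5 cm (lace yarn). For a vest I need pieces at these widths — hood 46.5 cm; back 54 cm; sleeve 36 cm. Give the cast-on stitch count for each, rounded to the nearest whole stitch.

hood 180; back 209; sleeve 139.

Rate = 29/7.5 = 3.867 sts per cm.
hood: 46.5 × 3.867 = 179.80 → 180.
back: 54 × 3.867 = 208.80 → 209.
sleeve: 36 × 3.867 = 139.20 → 139.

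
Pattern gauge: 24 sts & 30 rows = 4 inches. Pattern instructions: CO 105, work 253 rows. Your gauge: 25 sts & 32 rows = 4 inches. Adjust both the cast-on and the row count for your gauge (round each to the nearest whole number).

Stitches: 105 × 25/24 = 109.38 → 109.
Rows: 253 × 32/30 = 269.87 → 270.

Cast on 109 stitches; work 270 rows.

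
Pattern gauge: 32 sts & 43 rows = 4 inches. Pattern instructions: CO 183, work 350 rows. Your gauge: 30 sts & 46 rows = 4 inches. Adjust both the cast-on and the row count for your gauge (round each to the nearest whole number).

Stitches: 183 × 30/32 = 171.56 → 172.
Rows: 350 × 46/43 = 374.42 → 374.

Cast on 172 stitches; work 374 rows.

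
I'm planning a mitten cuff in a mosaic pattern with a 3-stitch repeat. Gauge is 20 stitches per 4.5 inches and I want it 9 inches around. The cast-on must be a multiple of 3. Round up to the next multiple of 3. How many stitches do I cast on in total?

42 stitches.

20 / 4.5 = 4.444 sts per inch.
9 × 4.444 = 40.00 sts.
Next multiple of 3: 42.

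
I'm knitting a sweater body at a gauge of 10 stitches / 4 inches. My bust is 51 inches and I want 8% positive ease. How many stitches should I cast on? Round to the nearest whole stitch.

CO 138 sts.

Finished = 51 × 1.08 = 55.08 in.
10 / 4 = 2.5 sts per inch.
55.08 × 2.5 = 137.70 sts.
→ 138 sts.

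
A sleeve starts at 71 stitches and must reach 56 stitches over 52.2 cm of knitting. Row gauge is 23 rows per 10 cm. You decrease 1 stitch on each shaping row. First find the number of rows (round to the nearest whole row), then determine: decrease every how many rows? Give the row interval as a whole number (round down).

Rows = 52.2 × 2.3 = 120.1 → 120 rows.
Stitches to remove: 15 → 15 shaping rows (at 1 st each).
120 / 15 = 8.00 → every 8 rows.

Decrease every 8th row.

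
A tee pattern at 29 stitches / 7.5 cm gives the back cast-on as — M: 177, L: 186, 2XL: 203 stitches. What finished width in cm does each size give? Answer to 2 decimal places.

29/7.5 = 3.867 sts per cm.
M: 177 / 3.867 = 45.776 → 45.78 cm.
L: 186 / 3.867 = 48.103 → 48.10 cm.
2XL: 203 / 3.867 = 52.500 → 52.50 cm.

M 45.78 cm; L 48.10 cm; 2XL 52.50 cm.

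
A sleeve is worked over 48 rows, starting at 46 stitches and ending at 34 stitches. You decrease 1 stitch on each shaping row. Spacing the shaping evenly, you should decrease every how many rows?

Stitches to remove: |34 − 46| = 12.
Shaping rows needed: 12 / 1 = 12.
48 rows / 12 = every 4 rows.

Decrease every 4th row.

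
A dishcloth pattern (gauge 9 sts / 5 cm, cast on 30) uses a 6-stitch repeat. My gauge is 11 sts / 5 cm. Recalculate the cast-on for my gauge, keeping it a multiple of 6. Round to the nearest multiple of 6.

CO 36 sts.

30 × 11 / 9 = 36.67.
Nearest multiple of 6: 36.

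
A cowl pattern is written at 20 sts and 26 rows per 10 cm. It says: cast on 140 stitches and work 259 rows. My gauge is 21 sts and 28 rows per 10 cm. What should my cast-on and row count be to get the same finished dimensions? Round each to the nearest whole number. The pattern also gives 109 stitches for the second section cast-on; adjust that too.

Stitches: 140 × 21/20 = 147.00 → 147.
Rows: 259 × 28/26 = 278.92 → 279.
second section cast-on: 109 × 21/20 = 114.45 → 114.

Cast on 147 stitches; work 279 rows; second section cast-on 114 stitches.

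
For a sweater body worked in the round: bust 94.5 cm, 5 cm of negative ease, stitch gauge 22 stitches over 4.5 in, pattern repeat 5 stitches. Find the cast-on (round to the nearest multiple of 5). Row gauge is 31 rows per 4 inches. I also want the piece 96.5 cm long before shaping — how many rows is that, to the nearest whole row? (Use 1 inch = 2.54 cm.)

Cast on 170 stitches; work 294 rows.

Finished = 94.5 − 5 = 89.5 cm.
89.5 cm × 1/2.54 = 35.24 inches.
22/4.5 = 4.889 sts per in; 35.24 × 4.889 = 172.27 sts.
Nearest multiple of 5 → 170.
96.5 cm = 37.99 inches; × 7.75 = 294.44 → 294 rows.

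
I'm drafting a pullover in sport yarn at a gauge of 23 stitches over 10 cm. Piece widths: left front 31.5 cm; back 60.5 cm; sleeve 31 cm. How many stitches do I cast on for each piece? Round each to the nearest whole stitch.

left front 72; back 139; sleeve 71.

Rate = 23/10 = 2.3 sts per cm.
left front: 31.5 × 2.3 = 72.45 → 72.
back: 60.5 × 2.3 = 139.15 → 139.
sleeve: 31 × 2.3 = 71.30 → 71.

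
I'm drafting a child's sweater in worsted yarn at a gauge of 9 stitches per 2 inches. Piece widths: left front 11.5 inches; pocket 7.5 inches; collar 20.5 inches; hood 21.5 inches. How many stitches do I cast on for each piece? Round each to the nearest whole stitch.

Rate = 9/2 = 4.5 sts per in.
left front: 11.5 × 4.5 = 51.75 → 52.
pocket: 7.5 × 4.5 = 33.75 → 34.
collar: 20.5 × 4.5 = 92.25 → 92.
hood: 21.5 × 4.5 = 96.75 → 97.

left front 52; pocket 34; collar 92; hood 97.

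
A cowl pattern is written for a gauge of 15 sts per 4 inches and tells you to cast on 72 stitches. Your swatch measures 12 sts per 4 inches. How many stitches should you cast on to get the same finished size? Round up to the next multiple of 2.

Scale factor = 12 / 15 = 0.800.
72 × 12 / 15 = 57.60 sts.
→ 58 sts.

CO 58 sts.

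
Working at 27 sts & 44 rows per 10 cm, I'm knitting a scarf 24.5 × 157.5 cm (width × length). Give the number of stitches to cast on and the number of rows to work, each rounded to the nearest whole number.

Cast on 66 stitches and work 693 rows.

Stitch gauge = 27/10 = 2.7 sts/cm; 24.5 × 2.7 = 66.15 → 66 sts.
Row gauge = 44/10 = 4.4 rows/cm; 157.5 × 4.4 = 693.00 → 693 rows.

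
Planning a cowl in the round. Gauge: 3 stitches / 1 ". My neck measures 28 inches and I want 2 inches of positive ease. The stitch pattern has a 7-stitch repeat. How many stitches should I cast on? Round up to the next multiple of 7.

CO 91 sts.

Finished = 28 + 2 = 30 inches.
3 / 1 = 3 sts/in.
30 × 3 = 90.00 sts.
Next multiple of 7: 91.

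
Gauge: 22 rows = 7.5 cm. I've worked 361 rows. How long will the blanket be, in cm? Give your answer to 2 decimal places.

123.07 cm.

22 rows / 7.5 cm = 2.933 rows per cm.
361 / 2.933 = 123.068 cm.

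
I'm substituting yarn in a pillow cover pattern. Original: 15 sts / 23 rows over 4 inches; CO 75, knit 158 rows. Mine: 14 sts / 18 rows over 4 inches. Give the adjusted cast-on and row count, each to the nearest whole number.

Stitches: 75 × 14/15 = 70.00 → 70.
Rows: 158 × 18/23 = 123.65 → 124.

Cast on 70 stitches; work 124 rows.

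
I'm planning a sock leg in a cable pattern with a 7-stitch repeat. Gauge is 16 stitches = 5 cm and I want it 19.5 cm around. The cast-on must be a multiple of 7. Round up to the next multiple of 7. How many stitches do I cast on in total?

CO 63 sts.

16 / 5 = 3.2 sts per cm.
19.5 × 3.2 = 62.40 sts.
Next multiple of 7: 63.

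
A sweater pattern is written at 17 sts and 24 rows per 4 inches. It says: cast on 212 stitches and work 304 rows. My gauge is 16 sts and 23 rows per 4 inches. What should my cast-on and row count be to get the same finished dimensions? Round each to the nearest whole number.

Stitches: 212 × 16/17 = 199.53 → 200.
Rows: 304 × 23/24 = 291.33 → 291.

Cast on 200 stitches; work 291 rows.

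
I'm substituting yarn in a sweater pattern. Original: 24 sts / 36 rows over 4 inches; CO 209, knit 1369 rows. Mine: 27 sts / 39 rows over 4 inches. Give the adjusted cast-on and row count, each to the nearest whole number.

Cast on 235 stitches; work 1483 rows.

Stitches: 209 × 27/24 = 235.12 → 235.
Rows: 1369 × 39/36 = 1483.08 → 1483.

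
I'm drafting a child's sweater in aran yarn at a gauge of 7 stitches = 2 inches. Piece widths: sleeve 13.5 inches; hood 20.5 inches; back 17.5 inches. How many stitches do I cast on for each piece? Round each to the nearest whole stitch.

sleeve 47; hood 72; back 61.

Rate = 7/2 = 3.5 sts per in.
sleeve: 13.5 × 3.5 = 47.25 → 47.
hood: 20.5 × 3.5 = 71.75 → 72.
back: 17.5 × 3.5 = 61.25 → 61.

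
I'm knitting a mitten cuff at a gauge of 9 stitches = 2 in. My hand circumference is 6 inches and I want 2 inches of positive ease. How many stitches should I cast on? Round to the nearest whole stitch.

Finished = 6 + 2 = 8 in.
9 / 2 = 4.5 sts per inch.
8.00 × 4.5 = 36.00 sts.

CO 36 sts.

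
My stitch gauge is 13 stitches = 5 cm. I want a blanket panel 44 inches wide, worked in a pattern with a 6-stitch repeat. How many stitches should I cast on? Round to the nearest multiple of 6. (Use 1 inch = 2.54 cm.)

CO 288 sts.

44 in = 44 × 2.54 = 111.76 cm.
13 / 5 = 2.6 sts/cm.
111.76 × 2.6 = 290.58 sts.
→ 288.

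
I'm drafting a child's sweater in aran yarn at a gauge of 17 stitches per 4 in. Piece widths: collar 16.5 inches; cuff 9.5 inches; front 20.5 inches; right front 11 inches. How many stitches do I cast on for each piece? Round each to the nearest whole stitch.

collar 70; cuff 40; front 87; right front 47.

Rate = 17/4 = 4.25 sts per in.
collar: 16.5 × 4.25 = 70.12 → 70.
cuff: 9.5 × 4.25 = 40.38 → 40.
front: 20.5 × 4.25 = 87.12 → 87.
right front: 11 × 4.25 = 46.75 → 47.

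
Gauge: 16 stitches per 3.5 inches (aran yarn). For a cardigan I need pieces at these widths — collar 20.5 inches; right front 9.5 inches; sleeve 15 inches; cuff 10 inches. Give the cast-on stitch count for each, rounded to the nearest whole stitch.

collar 94; right front 43; sleeve 69; cuff 46.

Rate = 16/3.5 = 4.571 sts per in.
collar: 20.5 × 4.571 = 93.71 → 94.
right front: 9.5 × 4.571 = 43.43 → 43.
sleeve: 15 × 4.571 = 68.57 → 69.
cuff: 10 × 4.571 = 45.71 → 46.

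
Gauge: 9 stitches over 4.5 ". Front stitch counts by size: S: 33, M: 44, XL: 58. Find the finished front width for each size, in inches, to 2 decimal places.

S 16.50 inches; M 22.00 inches; XL 29.00 inches.

9/4.5 = 2 sts per in.
S: 33 / 2 = 16.500 → 16.50 in.
M: 44 / 2 = 22.000 → 22.00 in.
XL: 58 / 2 = 29.000 → 29.00 in.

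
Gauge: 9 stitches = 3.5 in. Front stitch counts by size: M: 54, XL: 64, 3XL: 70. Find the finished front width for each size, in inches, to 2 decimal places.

M 21.00 inches; XL 24.89 inches; 3XL 27.22 inches.

9/3.5 = 2.571 sts per in.
M: 54 / 2.571 = 21.000 → 21.00 in.
XL: 64 / 2.571 = 24.889 → 24.89 in.
3XL: 70 / 2.571 = 27.222 → 27.22 in.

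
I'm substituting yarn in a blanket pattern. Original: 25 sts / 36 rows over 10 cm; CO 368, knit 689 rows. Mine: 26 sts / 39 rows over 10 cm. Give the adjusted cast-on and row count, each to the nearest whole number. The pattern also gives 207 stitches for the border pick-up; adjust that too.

Cast on 383 stitches; work 746 rows; border pick-up 215 stitches.

Stitches: 368 × 26/25 = 382.72 → 383.
Rows: 689 × 39/36 = 746.42 → 746.
border pick-up: 207 × 26/25 = 215.28 → 215.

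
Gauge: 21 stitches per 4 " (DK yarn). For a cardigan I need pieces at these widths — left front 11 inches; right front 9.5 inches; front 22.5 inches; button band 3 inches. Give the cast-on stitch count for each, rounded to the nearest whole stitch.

left front 58; right front 50; front 118; button band 16.

Rate = 21/4 = 5.25 sts per in.
left front: 11 × 5.25 = 57.75 → 58.
right front: 9.5 × 5.25 = 49.88 → 50.
front: 22.5 × 5.25 = 118.12 → 118.
button band: 3 × 5.25 = 15.75 → 16.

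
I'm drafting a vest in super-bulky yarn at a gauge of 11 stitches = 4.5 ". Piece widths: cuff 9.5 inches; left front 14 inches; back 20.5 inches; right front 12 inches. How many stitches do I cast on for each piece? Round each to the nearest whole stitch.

Rate = 11/4.5 = 2.444 sts per in.
cuff: 9.5 × 2.444 = 23.22 → 23.
left front: 14 × 2.444 = 34.22 → 34.
back: 20.5 × 2.444 = 50.11 → 50.
right front: 12 × 2.444 = 29.33 → 29.

cuff 23; left front 34; back 50; right front 29.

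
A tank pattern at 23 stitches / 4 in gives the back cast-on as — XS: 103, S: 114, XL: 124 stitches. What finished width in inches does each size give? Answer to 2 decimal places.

XS 17.91 inches; S 19.83 inches; XL 21.57 inches.

23/4 = 5.75 sts per in.
XS: 103 / 5.75 = 17.913 → 17.91 in.
S: 114 / 5.75 = 19.826 → 19.83 in.
XL: 124 / 5.75 = 21.565 → 21.57 in.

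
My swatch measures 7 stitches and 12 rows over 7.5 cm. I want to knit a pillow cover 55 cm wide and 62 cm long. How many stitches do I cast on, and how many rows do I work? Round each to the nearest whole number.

Cast on 51 stitches and work 99 rows.

Stitch gauge = 7/7.5 = 0.933 sts/cm; 55 × 0.933 = 51.33 → 51 sts.
Row gauge = 12/7.5 = 1.6 rows/cm; 62 × 1.6 = 99.20 → 99 rows.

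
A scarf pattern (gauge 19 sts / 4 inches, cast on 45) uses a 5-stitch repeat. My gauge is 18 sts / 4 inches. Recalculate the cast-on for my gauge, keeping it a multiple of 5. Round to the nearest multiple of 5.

45 × 18 / 19 = 42.63.
Nearest multiple of 5: 45.

CO 45 sts.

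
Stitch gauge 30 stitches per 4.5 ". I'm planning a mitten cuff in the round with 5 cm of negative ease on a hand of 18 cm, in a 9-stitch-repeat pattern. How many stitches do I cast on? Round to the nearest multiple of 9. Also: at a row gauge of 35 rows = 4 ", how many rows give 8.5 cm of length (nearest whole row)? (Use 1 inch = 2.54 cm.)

Finished = 18 − 5 = 13 cm.
13 cm × 1/2.54 = 5.12 inches.
30/4.5 = 6.667 sts per in; 5.12 × 6.667 = 34.12 sts.
Nearest multiple of 9 → 36.
8.5 cm = 3.35 inches; × 8.75 = 29.28 → 29 rows.

Cast on 36 stitches; work 29 rows.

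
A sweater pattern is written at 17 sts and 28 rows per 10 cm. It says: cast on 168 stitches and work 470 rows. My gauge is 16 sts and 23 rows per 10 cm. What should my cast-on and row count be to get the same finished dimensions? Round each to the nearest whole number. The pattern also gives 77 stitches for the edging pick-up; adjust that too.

Cast on 158 stitches; work 386 rows; edging pick-up 72 stitches.

Stitches: 168 × 16/17 = 158.12 → 158.
Rows: 470 × 23/28 = 386.07 → 386.
edging pick-up: 77 × 16/17 = 72.47 → 72.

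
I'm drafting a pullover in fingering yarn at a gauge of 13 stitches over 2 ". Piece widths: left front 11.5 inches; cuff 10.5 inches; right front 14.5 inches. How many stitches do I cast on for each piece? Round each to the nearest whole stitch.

Rate = 13/2 = 6.5 sts per in.
left front: 11.5 × 6.5 = 74.75 → 75.
cuff: 10.5 × 6.5 = 68.25 → 68.
right front: 14.5 × 6.5 = 94.25 → 94.

left front 75; cuff 68; right front 94.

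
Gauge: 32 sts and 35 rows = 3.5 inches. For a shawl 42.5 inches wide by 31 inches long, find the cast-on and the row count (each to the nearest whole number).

Cast on 389 stitches and work 310 rows.

Stitch gauge = 32/3.5 = 9.143 sts/in; 42.5 × 9.143 = 388.57 → 389 sts.
Row gauge = 35/3.5 = 10 rows/in; 31 × 10 = 310.00 → 310 rows.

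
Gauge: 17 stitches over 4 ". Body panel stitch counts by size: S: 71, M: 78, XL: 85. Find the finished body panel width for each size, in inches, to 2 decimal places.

S 16.71 inches; M 18.35 inches; XL 20.00 inches.

17/4 = 4.25 sts per in.
S: 71 / 4.25 = 16.706 → 16.71 in.
M: 78 / 4.25 = 18.353 → 18.35 in.
XL: 85 / 4.25 = 20.000 → 20.00 in.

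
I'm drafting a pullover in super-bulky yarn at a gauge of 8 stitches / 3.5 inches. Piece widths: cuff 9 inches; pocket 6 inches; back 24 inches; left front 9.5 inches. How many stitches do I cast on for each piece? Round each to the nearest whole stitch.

Rate = 8/3.5 = 2.286 sts per in.
cuff: 9 × 2.286 = 20.57 → 21.
pocket: 6 × 2.286 = 13.71 → 14.
back: 24 × 2.286 = 54.86 → 55.
left front: 9.5 × 2.286 = 21.71 → 22.

cuff 21; pocket 14; back 55; left front 22.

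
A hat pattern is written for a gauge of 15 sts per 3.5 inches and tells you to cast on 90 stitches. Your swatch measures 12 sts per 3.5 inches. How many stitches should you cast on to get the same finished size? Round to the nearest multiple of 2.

CO 72 sts.

Scale factor = 12 / 15 = 0.800.
90 × 12 / 15 = 72.00 sts.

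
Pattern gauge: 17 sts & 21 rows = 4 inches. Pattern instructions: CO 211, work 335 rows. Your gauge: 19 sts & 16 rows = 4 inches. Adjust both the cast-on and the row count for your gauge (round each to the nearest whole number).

Stitches: 211 × 19/17 = 235.82 → 236.
Rows: 335 × 16/21 = 255.24 → 255.

Cast on 236 stitches; work 255 rows.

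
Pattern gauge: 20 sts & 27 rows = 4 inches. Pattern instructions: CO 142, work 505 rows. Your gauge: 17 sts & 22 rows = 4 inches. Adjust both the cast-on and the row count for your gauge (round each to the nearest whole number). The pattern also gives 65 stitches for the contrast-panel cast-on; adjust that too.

Cast on 121 stitches; work 411 rows; contrast-panel cast-on 55 stitches.

Stitches: 142 × 17/20 = 120.70 → 121.
Rows: 505 × 22/27 = 411.48 → 411.
contrast-panel cast-on: 65 × 17/20 = 55.25 → 55.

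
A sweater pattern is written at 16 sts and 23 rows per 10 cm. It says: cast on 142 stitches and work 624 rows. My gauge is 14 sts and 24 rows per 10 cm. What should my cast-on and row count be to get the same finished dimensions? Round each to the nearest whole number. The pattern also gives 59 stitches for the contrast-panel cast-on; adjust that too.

Cast on 124 stitches; work 651 rows; contrast-panel cast-on 52 stitches.

Stitches: 142 × 14/16 = 124.25 → 124.
Rows: 624 × 24/23 = 651.13 → 651.
contrast-panel cast-on: 59 × 14/16 = 51.62 → 52.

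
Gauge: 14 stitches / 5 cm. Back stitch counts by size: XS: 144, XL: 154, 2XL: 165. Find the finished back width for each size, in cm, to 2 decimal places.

14/5 = 2.8 sts per cm.
XS: 144 / 2.8 = 51.429 → 51.43 cm.
XL: 154 / 2.8 = 55.000 → 55.00 cm.
2XL: 165 / 2.8 = 58.929 → 58.93 cm.

XS 51.43 cm; XL 55.00 cm; 2XL 58.93 cm.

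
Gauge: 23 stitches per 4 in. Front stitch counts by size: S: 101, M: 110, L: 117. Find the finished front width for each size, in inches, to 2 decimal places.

23/4 = 5.75 sts per in.
S: 101 / 5.75 = 17.565 → 17.57 in.
M: 110 / 5.75 = 19.130 → 19.13 in.
L: 117 / 5.75 = 20.348 → 20.35 in.

S 17.57 inches; M 19.13 inches; L 20.35 inches.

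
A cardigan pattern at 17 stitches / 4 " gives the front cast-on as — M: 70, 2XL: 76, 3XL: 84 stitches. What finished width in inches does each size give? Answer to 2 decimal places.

17/4 = 4.25 sts per in.
M: 70 / 4.25 = 16.471 → 16.47 in.
2XL: 76 / 4.25 = 17.882 → 17.88 in.
3XL: 84 / 4.25 = 19.765 → 19.76 in.

M 16.47 inches; 2XL 17.88 inches; 3XL 19.76 inches.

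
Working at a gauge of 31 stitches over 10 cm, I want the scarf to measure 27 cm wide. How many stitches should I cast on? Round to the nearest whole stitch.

31 stitches / 10 cm = 3.1 stitches per cm.
27 × 3.1 = 83.70 stitches.
Round to nearest → 84.

84 stitches.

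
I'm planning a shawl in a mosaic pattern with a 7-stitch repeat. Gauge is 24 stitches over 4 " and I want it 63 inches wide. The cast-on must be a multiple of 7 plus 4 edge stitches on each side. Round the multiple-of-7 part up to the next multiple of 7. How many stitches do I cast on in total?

CO 379 sts.

24 / 4 = 6 sts per inch.
63 × 6 = 378.00 sts.
Less 8 edge sts → 370.00 for the repeat.
Next multiple of 7: 371.
Add back 8 edge sts → 379.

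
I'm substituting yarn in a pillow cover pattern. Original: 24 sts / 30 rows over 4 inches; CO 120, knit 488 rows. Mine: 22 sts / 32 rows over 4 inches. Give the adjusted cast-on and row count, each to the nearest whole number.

Stitches: 120 × 22/24 = 110.00 → 110.
Rows: 488 × 32/30 = 520.53 → 521.

Cast on 110 stitches; work 521 rows.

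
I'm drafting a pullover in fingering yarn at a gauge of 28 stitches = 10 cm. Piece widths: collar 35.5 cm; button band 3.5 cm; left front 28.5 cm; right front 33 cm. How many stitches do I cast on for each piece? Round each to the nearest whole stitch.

Rate = 28/10 = 2.8 sts per cm.
collar: 35.5 × 2.8 = 99.40 → 99.
button band: 3.5 × 2.8 = 9.80 → 10.
left front: 28.5 × 2.8 = 79.80 → 80.
right front: 33 × 2.8 = 92.40 → 92.

collar 99; button band 10; left front 80; right front 92.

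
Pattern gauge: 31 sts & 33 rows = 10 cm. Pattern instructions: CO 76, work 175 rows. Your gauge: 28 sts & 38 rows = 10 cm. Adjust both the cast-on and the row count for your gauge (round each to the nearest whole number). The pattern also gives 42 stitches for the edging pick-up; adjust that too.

Stitches: 76 × 28/31 = 68.65 → 69.
Rows: 175 × 38/33 = 201.52 → 202.
edging pick-up: 42 × 28/31 = 37.94 → 38.

Cast on 69 stitches; work 202 rows; edging pick-up 38 stitches.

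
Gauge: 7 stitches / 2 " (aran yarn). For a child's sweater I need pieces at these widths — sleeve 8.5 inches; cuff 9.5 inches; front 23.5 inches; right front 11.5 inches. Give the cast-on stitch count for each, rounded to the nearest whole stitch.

sleeve 30; cuff 33; front 82; right front 40.

Rate = 7/2 = 3.5 sts per in.
sleeve: 8.5 × 3.5 = 29.75 → 30.
cuff: 9.5 × 3.5 = 33.25 → 33.
front: 23.5 × 3.5 = 82.25 → 82.
right front: 11.5 × 3.5 = 40.25 → 40.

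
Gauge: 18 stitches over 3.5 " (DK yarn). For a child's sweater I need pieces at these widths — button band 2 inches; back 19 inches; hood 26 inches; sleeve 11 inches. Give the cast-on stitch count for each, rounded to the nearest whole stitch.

Rate = 18/3.5 = 5.143 sts per in.
button band: 2 × 5.143 = 10.29 → 10.
back: 19 × 5.143 = 97.71 → 98.
hood: 26 × 5.143 = 133.71 → 134.
sleeve: 11 × 5.143 = 56.57 → 57.

button band 10; back 98; hood 134; sleeve 57.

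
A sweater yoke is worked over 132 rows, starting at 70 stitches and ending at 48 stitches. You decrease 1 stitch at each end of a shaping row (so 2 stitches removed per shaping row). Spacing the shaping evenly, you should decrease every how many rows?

Stitches to remove: |48 − 70| = 22.
Shaping rows needed: 22 / 2 = 11.
132 rows / 11 = every 12 rows.

Decrease every 12th row.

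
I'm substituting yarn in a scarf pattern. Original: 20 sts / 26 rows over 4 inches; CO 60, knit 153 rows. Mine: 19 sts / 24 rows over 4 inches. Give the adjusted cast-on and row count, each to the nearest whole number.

Stitches: 60 × 19/20 = 57.00 → 57.
Rows: 153 × 24/26 = 141.23 → 141.

Cast on 57 stitches; work 141 rows.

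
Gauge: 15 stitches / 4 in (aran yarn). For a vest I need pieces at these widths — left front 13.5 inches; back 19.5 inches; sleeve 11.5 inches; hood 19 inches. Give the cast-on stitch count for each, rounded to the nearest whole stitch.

Rate = 15/4 = 3.75 sts per in.
left front: 13.5 × 3.75 = 50.62 → 51.
back: 19.5 × 3.75 = 73.12 → 73.
sleeve: 11.5 × 3.75 = 43.12 → 43.
hood: 19 × 3.75 = 71.25 → 71.

left front 51; back 73; sleeve 43; hood 71.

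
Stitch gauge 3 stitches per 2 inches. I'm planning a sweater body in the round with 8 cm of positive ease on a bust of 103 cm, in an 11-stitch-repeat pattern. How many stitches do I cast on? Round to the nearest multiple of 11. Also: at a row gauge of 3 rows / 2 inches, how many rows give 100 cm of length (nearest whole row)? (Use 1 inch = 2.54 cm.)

Finished = 103 + 8 = 111 cm.
111 cm × 1/2.54 = 43.70 inches.
3/2 = 1.5 sts per in; 43.70 × 1.5 = 65.55 sts.
Nearest multiple of 11 → 66.
100 cm = 39.37 inches; × 1.5 = 59.06 → 59 rows.

Cast on 66 stitches; work 59 rows.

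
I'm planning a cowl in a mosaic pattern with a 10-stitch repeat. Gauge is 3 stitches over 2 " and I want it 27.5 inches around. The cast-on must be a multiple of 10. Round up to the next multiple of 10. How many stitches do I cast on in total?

3 / 2 = 1.5 sts per inch.
27.5 × 1.5 = 41.25 sts.
Next multiple of 10: 50.

50 stitches.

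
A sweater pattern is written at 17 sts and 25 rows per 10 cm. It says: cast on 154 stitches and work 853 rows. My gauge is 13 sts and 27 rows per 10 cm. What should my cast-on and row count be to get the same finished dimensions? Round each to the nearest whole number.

Cast on 118 stitches; work 921 rows.

Stitches: 154 × 13/17 = 117.76 → 118.
Rows: 853 × 27/25 = 921.24 → 921.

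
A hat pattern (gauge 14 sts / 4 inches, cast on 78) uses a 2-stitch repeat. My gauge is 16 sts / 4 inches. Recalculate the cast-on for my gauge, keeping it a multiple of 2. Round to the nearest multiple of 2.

78 × 16 / 14 = 89.14.
Nearest multiple of 2: 90.

90 stitches.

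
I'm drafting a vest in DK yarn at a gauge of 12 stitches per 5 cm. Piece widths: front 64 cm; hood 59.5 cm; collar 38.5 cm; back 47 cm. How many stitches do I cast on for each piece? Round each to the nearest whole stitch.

Rate = 12/5 = 2.4 sts per cm.
front: 64 × 2.4 = 153.60 → 154.
hood: 59.5 × 2.4 = 142.80 → 143.
collar: 38.5 × 2.4 = 92.40 → 92.
back: 47 × 2.4 = 112.80 → 113.

front 154; hood 143; collar 92; back 113.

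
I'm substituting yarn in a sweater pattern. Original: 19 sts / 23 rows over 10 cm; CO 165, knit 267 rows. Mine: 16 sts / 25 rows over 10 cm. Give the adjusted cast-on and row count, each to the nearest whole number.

Stitches: 165 × 16/19 = 138.95 → 139.
Rows: 267 × 25/23 = 290.22 → 290.

Cast on 139 stitches; work 290 rows.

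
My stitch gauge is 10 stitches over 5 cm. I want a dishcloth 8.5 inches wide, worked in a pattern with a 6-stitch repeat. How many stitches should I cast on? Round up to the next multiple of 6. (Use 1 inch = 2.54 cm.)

CO 48 sts.

8.5 in = 8.5 × 2.54 = 21.59 cm.
10 / 5 = 2 sts/cm.
21.59 × 2 = 43.18 sts.
→ 48.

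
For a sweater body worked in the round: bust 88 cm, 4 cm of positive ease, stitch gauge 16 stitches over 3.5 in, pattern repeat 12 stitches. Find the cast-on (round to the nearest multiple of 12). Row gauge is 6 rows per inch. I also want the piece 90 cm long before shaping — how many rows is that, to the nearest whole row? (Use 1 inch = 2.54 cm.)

Cast on 168 stitches; work 213 rows.

Finished = 88 + 4 = 92 cm.
92 cm × 1/2.54 = 36.22 inches.
16/3.5 = 4.571 sts per in; 36.22 × 4.571 = 165.58 sts.
Nearest multiple of 12 → 168.
90 cm = 35.43 inches; × 6 = 212.60 → 213 rows.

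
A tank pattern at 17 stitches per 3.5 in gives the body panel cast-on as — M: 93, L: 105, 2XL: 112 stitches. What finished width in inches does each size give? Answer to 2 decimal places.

17/3.5 = 4.857 sts per in.
M: 93 / 4.857 = 19.147 → 19.15 in.
L: 105 / 4.857 = 21.618 → 21.62 in.
2XL: 112 / 4.857 = 23.059 → 23.06 in.

M 19.15 inches; L 21.62 inches; 2XL 23.06 inches.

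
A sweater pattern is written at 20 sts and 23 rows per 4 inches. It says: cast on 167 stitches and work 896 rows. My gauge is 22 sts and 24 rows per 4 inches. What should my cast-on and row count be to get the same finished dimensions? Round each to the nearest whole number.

Cast on 184 stitches; work 935 rows.

Stitches: 167 × 22/20 = 183.70 → 184.
Rows: 896 × 24/23 = 934.96 → 935.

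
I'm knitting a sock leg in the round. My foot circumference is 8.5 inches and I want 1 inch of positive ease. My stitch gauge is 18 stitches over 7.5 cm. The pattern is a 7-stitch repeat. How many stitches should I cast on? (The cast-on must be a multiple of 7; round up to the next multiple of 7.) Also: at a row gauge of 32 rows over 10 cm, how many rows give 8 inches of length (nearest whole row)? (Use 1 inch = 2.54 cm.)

Finished = 8.5 + 1 = 9.5 inches.
9.5 inches × 2.54 = 24.13 cm.
18/7.5 = 2.4 sts per cm; 24.13 × 2.4 = 57.91 sts.
Next multiple of 7 → 63.
8 inches = 20.32 cm; × 3.2 = 65.02 → 65 rows.

Cast on 63 stitches; work 65 rows.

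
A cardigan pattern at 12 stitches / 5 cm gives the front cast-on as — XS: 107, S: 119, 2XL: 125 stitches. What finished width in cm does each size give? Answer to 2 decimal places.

XS 44.58 cm; S 49.58 cm; 2XL 52.08 cm.

12/5 = 2.4 sts per cm.
XS: 107 / 2.4 = 44.583 → 44.58 cm.
S: 119 / 2.4 = 49.583 → 49.58 cm.
2XL: 125 / 2.4 = 52.083 → 52.08 cm.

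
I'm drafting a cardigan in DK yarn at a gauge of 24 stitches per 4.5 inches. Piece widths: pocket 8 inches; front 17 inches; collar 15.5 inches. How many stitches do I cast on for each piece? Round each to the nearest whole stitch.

pocket 43; front 91; collar 83.

Rate = 24/4.5 = 5.333 sts per in.
pocket: 8 × 5.333 = 42.67 → 43.
front: 17 × 5.333 = 90.67 → 91.
collar: 15.5 × 5.333 = 82.67 → 83.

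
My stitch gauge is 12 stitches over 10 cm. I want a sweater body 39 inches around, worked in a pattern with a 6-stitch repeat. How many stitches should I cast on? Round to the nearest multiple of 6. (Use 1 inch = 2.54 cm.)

39 in = 39 × 2.54 = 99.06 cm.
12 / 10 = 1.2 sts/cm.
99.06 × 1.2 = 118.87 sts.
→ 120.

120 stitches.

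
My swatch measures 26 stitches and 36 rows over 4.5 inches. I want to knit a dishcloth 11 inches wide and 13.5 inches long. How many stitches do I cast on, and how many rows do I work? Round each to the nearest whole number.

Cast on 64 stitches and work 108 rows.

Stitch gauge = 26/4.5 = 5.778 sts/in; 11 × 5.778 = 63.56 → 64 sts.
Row gauge = 36/4.5 = 8 rows/in; 13.5 × 8 = 108.00 → 108 rows.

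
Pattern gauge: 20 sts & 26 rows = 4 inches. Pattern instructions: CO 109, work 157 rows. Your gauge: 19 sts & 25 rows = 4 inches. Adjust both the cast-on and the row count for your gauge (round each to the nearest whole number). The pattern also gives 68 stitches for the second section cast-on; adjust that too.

Cast on 104 stitches; work 151 rows; second section cast-on 65 stitches.

Stitches: 109 × 19/20 = 103.55 → 104.
Rows: 157 × 25/26 = 150.96 → 151.
second section cast-on: 68 × 19/20 = 64.60 → 65.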